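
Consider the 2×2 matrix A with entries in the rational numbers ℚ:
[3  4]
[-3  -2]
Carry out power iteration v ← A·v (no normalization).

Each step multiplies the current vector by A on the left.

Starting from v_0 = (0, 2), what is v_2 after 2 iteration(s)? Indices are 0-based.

v_2 = (8, -16)

v_0 = (0, 2).
v_1 = A·v_0 = (8, -4).
v_2 = A·v_1 = (8, -16).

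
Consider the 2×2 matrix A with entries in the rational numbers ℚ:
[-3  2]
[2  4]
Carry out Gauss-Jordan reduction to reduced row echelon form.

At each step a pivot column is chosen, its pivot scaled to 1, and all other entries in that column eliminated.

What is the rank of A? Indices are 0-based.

rank = 2

step 1: normalize row 0 (÷-3) = (1, -2/3)
  row 1: subtract 2×row0 = (0, 16/3)
step 2: normalize row 1 (÷16/3) = (0, 1)
  row 0: subtract -2/3×row1 = (1, 0)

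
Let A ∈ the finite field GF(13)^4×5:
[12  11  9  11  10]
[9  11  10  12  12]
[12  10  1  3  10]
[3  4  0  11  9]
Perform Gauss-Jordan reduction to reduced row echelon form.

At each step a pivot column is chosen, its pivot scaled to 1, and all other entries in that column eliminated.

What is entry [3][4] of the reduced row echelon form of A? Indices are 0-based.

pivot(0,0)=12: scale R0 → (1, 2, 4, 2, 3)
  clear (1,0): R1 −= (9)R0 → (0, 6, 0, 7, 11)
  clear (2,0): R2 −= (12)R0 → (0, 12, 5, 5, 0)
  clear (3,0): R3 −= (3)R0 → (0, 11, 1, 5, 0)
pivot(1,1)=6: scale R1 → (0, 1, 0, 12, 4)
  clear (0,1): R0 −= (2)R1 → (1, 0, 4, 4, 8)
  clear (2,1): R2 −= (12)R1 → (0, 0, 5, 4, 4)
  clear (3,1): R3 −= (11)R1 → (0, 0, 1, 3, 8)
pivot(2,2)=5: scale R2 → (0, 0, 1, 6, 6)
  clear (0,2): R0 −= (4)R2 → (1, 0, 0, 6, 10)
  clear (3,2): R3 −= (1)R2 → (0, 0, 0, 10, 2)
pivot(3,3)=10: scale R3 → (0, 0, 0, 1, 8)
  clear (0,3): R0 −= (6)R3 → (1, 0, 0, 0, 1)
  clear (1,3): R1 −= (12)R3 → (0, 1, 0, 0, 12)
  clear (2,3): R2 −= (6)R3 → (0, 0, 1, 0, 10)

M[3][4] = 8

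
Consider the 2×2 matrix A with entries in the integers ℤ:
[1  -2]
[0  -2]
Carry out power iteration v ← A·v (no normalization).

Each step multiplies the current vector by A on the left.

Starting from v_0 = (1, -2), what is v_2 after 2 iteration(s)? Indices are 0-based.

v_0 = (1, -2).
v_1 = A·v_0 = (5, 4).
v_2 = A·v_1 = (-3, -8).

v_2 = (-3, -8)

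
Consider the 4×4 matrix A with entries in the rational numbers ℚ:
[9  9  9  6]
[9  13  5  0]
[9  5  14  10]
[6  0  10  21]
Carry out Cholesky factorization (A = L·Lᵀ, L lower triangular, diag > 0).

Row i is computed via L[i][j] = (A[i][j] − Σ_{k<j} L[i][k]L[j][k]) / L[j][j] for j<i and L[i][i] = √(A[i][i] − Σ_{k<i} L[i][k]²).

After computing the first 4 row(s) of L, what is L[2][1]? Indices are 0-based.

Step 1: L[0][0] = √(9) = 3.
  L[1][0] = (9) / L[0][0] = 3.
Step 2: L[1][1] = √(4) = 2.
  L[2][0] = (9) / L[0][0] = 3.
  L[2][1] = (-4) / L[1][1] = -2.
Step 3: L[2][2] = √(1) = 1.
  L[3][0] = (6) / L[0][0] = 2.
  L[3][1] = (-6) / L[1][1] = -3.
  L[3][2] = (-2) / L[2][2] = -2.
Step 4: L[3][3] = √(4) = 2.

L[2][1] = -2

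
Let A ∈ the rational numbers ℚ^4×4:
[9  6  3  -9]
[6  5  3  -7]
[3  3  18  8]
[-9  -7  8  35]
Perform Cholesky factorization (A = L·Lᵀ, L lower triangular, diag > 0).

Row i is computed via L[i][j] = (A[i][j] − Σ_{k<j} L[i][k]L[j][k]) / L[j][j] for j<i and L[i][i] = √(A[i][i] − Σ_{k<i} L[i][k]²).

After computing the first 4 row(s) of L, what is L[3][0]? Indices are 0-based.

L[3][0] = -3

Step 1: L[0][0] = √(9) = 3.
  L[1][0] = (6) / L[0][0] = 2.
Step 2: L[1][1] = √(1) = 1.
  L[2][0] = (3) / L[0][0] = 1.
  L[2][1] = (1) / L[1][1] = 1.
Step 3: L[2][2] = √(16) = 4.
  L[3][0] = (-9) / L[0][0] = -3.
  L[3][1] = (-1) / L[1][1] = -1.
  L[3][2] = (12) / L[2][2] = 3.
Step 4: L[3][3] = √(16) = 4.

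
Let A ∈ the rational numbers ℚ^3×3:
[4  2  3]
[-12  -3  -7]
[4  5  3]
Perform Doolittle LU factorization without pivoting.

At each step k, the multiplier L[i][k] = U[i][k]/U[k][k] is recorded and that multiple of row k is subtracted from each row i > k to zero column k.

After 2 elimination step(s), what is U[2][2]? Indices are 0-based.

U[2][2] = -2

Step 1: pivot at (0,0) is 4.
  row1 ← row1 − (-3)·row0  ⇒  L[1][0]=-3, U row1=(0, 3, 2)
  row2 ← row2 − (1)·row0  ⇒  L[2][0]=1, U row2=(0, 3, 0)
Step 2: pivot at (1,1) is 3.
  row2 ← row2 − (1)·row1  ⇒  L[2][1]=1, U row2=(0, 0, -2)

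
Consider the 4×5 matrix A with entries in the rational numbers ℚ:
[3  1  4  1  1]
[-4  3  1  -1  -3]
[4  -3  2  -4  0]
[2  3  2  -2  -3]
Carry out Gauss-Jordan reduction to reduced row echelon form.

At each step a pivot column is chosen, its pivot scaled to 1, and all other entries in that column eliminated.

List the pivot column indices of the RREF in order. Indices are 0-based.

step 1: normalize row 0 (÷3) = (1, 1/3, 4/3, 1/3, 1/3)
  row 1: subtract -4×row0 = (0, 13/3, 19/3, 1/3, -5/3)
  row 2: subtract 4×row0 = (0, -13/3, -10/3, -16/3, -4/3)
  row 3: subtract 2×row0 = (0, 7/3, -2/3, -8/3, -11/3)
step 2: normalize row 1 (÷13/3) = (0, 1, 19/13, 1/13, -5/13)
  row 0: subtract 1/3×row1 = (1, 0, 11/13, 4/13, 6/13)
  row 2: subtract -13/3×row1 = (0, 0, 3, -5, -3)
  row 3: subtract 7/3×row1 = (0, 0, -53/13, -37/13, -36/13)
step 3: normalize row 2 (÷3) = (0, 0, 1, -5/3, -1)
  row 0: subtract 11/13×row2 = (1, 0, 0, 67/39, 17/13)
  row 1: subtract 19/13×row2 = (0, 1, 0, 98/39, 14/13)
  row 3: subtract -53/13×row2 = (0, 0, 0, -376/39, -89/13)
step 4: normalize row 3 (÷-376/39) = (0, 0, 0, 1, 267/376)
  row 0: subtract 67/39×row3 = (1, 0, 0, 0, 33/376)
  row 1: subtract 98/39×row3 = (0, 1, 0, 0, -133/188)
  row 2: subtract -5/3×row3 = (0, 0, 1, 0, 69/376)

pivot columns: 0, 1, 2, 3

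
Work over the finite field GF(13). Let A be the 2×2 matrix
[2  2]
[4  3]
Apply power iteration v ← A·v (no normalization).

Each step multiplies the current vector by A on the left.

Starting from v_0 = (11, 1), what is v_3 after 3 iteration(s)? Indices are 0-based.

v_0 = (11, 1).
v_1 = A·v_0 = (11, 8).
v_2 = A·v_1 = (12, 3).
v_3 = A·v_2 = (4, 5).

v_3 = (4, 5)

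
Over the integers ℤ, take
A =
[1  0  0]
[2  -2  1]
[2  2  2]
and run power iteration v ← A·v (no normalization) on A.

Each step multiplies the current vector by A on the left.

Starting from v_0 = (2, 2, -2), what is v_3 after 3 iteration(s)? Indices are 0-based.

v_0 = (2, 2, -2).
v_1 = A·v_0 = (2, -2, 4).
v_2 = A·v_1 = (2, 12, 8).
v_3 = A·v_2 = (2, -12, 44).

v_3 = (2, -12, 44)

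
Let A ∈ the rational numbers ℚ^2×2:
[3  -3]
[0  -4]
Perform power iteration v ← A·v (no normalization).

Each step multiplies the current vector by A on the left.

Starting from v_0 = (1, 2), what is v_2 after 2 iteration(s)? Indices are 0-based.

v_0 = (1, 2).
v_1 = A·v_0 = (-3, -8).
v_2 = A·v_1 = (15, 32).

v_2 = (15, 32)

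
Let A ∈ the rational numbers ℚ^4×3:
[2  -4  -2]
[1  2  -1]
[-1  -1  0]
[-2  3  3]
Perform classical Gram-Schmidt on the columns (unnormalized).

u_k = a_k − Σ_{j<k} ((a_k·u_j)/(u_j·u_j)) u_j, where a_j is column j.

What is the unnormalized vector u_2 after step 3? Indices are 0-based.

Step 1: u_0 = a_0 = (2, 1, -1, -2).
Step 2: u_1 = a_1 − (-11/10)·u_0 = (-9/5, 31/10, -21/10, 4/5).
Step 3: u_2 = a_2 − (-11/10)·u_0 − (29/179)·u_1 = (88/179, -72/179, -136/179, 120/179).

u_2 = (88/179, -72/179, -136/179, 120/179)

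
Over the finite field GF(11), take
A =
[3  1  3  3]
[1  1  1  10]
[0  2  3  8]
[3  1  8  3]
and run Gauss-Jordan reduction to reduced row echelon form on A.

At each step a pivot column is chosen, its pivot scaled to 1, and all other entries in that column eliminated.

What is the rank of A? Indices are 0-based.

rank = 4

[1] R0 /= 3  ⇒  (1, 4, 1, 1)
     R1 -= 1·R0  ⇒  (0, 8, 0, 9)
     R3 -= 3·R0  ⇒  (0, 0, 5, 0)
[2] R1 /= 8  ⇒  (0, 1, 0, 8)
     R0 -= 4·R1  ⇒  (1, 0, 1, 2)
     R2 -= 2·R1  ⇒  (0, 0, 3, 3)
[3] R2 /= 3  ⇒  (0, 0, 1, 1)
     R0 -= 1·R2  ⇒  (1, 0, 0, 1)
     R3 -= 5·R2  ⇒  (0, 0, 0, 6)
[4] R3 /= 6  ⇒  (0, 0, 0, 1)
     R0 -= 1·R3  ⇒  (1, 0, 0, 0)
     R1 -= 8·R3  ⇒  (0, 1, 0, 0)
     R2 -= 1·R3  ⇒  (0, 0, 1, 0)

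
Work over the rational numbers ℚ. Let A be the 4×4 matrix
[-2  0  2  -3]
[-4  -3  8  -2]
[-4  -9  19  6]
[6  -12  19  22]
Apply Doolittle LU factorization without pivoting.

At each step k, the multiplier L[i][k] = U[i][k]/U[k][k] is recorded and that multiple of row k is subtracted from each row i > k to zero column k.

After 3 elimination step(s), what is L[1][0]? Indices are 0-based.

L[1][0] = 2

k=0: U[0][0]=-2
  eliminate (1,0): mult=2, new row 1: (0, -3, 4, 4); set L[1][0]=2
  eliminate (2,0): mult=2, new row 2: (0, -9, 15, 12); set L[2][0]=2
  eliminate (3,0): mult=-3, new row 3: (0, -12, 25, 13); set L[3][0]=-3
k=1: U[1][1]=-3
  eliminate (2,1): mult=3, new row 2: (0, 0, 3, 0); set L[2][1]=3
  eliminate (3,1): mult=4, new row 3: (0, 0, 9, -3); set L[3][1]=4
k=2: U[2][2]=3
  eliminate (3,2): mult=3, new row 3: (0, 0, 0, -3); set L[3][2]=3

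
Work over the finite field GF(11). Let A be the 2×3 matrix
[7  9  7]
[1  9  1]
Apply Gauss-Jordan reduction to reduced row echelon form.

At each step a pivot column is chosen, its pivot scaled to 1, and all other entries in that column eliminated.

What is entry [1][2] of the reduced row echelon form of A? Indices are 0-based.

M[1][2] = 0

pivot(0,0)=7: scale R0 → (1, 6, 1)
  clear (1,0): R1 −= (1)R0 → (0, 3, 0)
pivot(1,1)=3: scale R1 → (0, 1, 0)
  clear (0,1): R0 −= (6)R1 → (1, 0, 1)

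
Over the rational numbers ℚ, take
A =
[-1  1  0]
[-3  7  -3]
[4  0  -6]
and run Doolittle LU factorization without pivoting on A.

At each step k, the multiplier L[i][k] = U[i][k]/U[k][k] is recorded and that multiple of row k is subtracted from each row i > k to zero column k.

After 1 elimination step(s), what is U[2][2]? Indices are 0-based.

[col 0] pivot -1
  R1 -= 3*R0 → (0, 4, -3)  (L[1][0] := 3)
  R2 -= -4*R0 → (0, 4, -6)  (L[2][0] := -4)

U[2][2] = -6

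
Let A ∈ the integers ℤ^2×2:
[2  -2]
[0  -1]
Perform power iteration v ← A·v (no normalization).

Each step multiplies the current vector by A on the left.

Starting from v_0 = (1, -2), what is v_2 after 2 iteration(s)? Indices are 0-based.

v_2 = (8, -2)

v_0 = (1, -2).
v_1 = A·v_0 = (6, 2).
v_2 = A·v_1 = (8, -2).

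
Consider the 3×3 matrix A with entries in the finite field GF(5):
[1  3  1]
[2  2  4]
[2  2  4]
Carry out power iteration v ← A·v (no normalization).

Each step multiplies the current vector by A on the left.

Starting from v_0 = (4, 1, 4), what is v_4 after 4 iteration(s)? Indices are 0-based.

v_0 = (4, 1, 4).
v_1 = A·v_0 = (1, 1, 1).
v_2 = A·v_1 = (0, 3, 3).
v_3 = A·v_2 = (2, 3, 3).
v_4 = A·v_3 = (4, 2, 2).

v_4 = (4, 2, 2)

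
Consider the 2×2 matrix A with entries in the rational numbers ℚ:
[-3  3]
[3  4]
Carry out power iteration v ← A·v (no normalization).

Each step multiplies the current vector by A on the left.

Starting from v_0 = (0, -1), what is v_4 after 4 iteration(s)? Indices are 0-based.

v_4 = (-129, -634)

v_0 = (0, -1).
v_1 = A·v_0 = (-3, -4).
v_2 = A·v_1 = (-3, -25).
v_3 = A·v_2 = (-66, -109).
v_4 = A·v_3 = (-129, -634).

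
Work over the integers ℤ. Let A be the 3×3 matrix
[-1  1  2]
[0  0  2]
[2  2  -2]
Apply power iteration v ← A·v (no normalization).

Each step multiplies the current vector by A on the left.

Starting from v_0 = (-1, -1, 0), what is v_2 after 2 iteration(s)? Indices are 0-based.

v_0 = (-1, -1, 0).
v_1 = A·v_0 = (0, 0, -4).
v_2 = A·v_1 = (-8, -8, 8).

v_2 = (-8, -8, 8)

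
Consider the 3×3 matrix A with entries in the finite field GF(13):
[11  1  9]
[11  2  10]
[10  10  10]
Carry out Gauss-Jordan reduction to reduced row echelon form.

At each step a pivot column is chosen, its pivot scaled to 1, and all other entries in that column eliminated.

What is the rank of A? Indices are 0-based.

pivot(0,0)=11: scale R0 → (1, 6, 2)
  clear (1,0): R1 −= (11)R0 → (0, 1, 1)
  clear (2,0): R2 −= (10)R0 → (0, 2, 3)
pivot(1,1)=1: scale R1 → (0, 1, 1)
  clear (0,1): R0 −= (6)R1 → (1, 0, 9)
  clear (2,1): R2 −= (2)R1 → (0, 0, 1)
pivot(2,2)=1: scale R2 → (0, 0, 1)
  clear (0,2): R0 −= (9)R2 → (1, 0, 0)
  clear (1,2): R1 −= (1)R2 → (0, 1, 0)

rank = 3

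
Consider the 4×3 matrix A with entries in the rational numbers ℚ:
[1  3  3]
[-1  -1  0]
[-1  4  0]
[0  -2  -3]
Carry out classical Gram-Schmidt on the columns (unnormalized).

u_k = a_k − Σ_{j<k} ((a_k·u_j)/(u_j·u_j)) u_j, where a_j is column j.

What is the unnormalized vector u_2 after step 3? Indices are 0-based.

Step 1: u_0 = a_0 = (1, -1, -1, 0).
Step 2: u_1 = a_1 − (0)·u_0 = (3, -1, 4, -2).
Step 3: u_2 = a_2 − (1)·u_0 − (1/2)·u_1 = (1/2, 3/2, -1, -2).

u_2 = (1/2, 3/2, -1, -2)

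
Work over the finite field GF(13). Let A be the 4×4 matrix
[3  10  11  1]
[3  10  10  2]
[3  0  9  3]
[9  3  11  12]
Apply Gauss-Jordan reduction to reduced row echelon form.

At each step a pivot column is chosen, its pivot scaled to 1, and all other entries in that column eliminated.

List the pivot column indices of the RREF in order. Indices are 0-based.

pivot columns: 0, 1, 2

pivot(0,0)=3: scale R0 → (1, 12, 8, 9)
  clear (1,0): R1 −= (3)R0 → (0, 0, 12, 1)
  clear (2,0): R2 −= (3)R0 → (0, 3, 11, 2)
  clear (3,0): R3 −= (9)R0 → (0, 12, 4, 9)
pivot(1,1): swap R1↔R2
pivot(1,1)=3: scale R1 → (0, 1, 8, 5)
  clear (0,1): R0 −= (12)R1 → (1, 0, 3, 1)
  clear (3,1): R3 −= (12)R1 → (0, 0, 12, 1)
pivot(2,2)=12: scale R2 → (0, 0, 1, 12)
  clear (0,2): R0 −= (3)R2 → (1, 0, 0, 4)
  clear (1,2): R1 −= (8)R2 → (0, 1, 0, 0)
  clear (3,2): R3 −= (12)R2 → (0, 0, 0, 0)
col 3: no nonzero at/below row 3; advance.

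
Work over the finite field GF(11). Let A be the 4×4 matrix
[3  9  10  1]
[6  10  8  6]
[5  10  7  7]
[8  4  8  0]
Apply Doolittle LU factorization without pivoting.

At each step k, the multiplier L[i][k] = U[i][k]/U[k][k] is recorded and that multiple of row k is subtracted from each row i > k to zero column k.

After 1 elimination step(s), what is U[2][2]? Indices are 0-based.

U[2][2] = 5

Step 1: pivot at (0,0) is 3.
  row1 ← row1 − (2)·row0  ⇒  L[1][0]=2, U row1=(0, 3, 10, 4)
  row2 ← row2 − (9)·row0  ⇒  L[2][0]=9, U row2=(0, 6, 5, 9)
  row3 ← row3 − (10)·row0  ⇒  L[3][0]=10, U row3=(0, 2, 7, 1)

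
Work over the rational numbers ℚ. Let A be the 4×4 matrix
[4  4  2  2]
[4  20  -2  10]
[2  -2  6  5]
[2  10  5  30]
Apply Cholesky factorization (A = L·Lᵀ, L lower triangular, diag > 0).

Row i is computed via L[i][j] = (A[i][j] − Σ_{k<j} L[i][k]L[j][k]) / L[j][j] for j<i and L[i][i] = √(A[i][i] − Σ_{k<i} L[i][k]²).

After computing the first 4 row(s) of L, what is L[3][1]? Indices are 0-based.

Step 1: L[0][0] = √(4) = 2.
  L[1][0] = (4) / L[0][0] = 2.
Step 2: L[1][1] = √(16) = 4.
  L[2][0] = (2) / L[0][0] = 1.
  L[2][1] = (-4) / L[1][1] = -1.
Step 3: L[2][2] = √(4) = 2.
  L[3][0] = (2) / L[0][0] = 1.
  L[3][1] = (8) / L[1][1] = 2.
  L[3][2] = (6) / L[2][2] = 3.
Step 4: L[3][3] = √(16) = 4.

L[3][1] = 2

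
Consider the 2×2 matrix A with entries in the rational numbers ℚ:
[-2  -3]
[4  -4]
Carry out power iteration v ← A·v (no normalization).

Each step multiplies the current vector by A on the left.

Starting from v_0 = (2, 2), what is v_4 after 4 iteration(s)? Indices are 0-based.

v_0 = (2, 2).
v_1 = A·v_0 = (-10, 0).
v_2 = A·v_1 = (20, -40).
v_3 = A·v_2 = (80, 240).
v_4 = A·v_3 = (-880, -640).

v_4 = (-880, -640)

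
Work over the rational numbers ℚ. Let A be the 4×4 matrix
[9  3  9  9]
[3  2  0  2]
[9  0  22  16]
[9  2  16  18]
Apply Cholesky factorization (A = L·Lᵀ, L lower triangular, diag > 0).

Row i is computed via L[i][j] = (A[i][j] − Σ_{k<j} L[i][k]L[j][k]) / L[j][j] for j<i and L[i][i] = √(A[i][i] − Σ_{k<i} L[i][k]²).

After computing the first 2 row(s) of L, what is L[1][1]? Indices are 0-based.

Step 1: L[0][0] = √(9) = 3.
  L[1][0] = (3) / L[0][0] = 1.
Step 2: L[1][1] = √(1) = 1.

L[1][1] = 1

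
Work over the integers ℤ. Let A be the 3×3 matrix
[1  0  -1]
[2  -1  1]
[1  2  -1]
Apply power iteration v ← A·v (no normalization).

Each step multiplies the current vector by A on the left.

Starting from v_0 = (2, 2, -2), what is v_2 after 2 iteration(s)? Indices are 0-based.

v_2 = (-4, 16, -4)

v_0 = (2, 2, -2).
v_1 = A·v_0 = (4, 0, 8).
v_2 = A·v_1 = (-4, 16, -4).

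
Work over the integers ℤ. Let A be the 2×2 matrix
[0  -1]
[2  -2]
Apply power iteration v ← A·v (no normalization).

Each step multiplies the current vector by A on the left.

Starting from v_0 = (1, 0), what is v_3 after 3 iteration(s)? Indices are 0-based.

v_0 = (1, 0).
v_1 = A·v_0 = (0, 2).
v_2 = A·v_1 = (-2, -4).
v_3 = A·v_2 = (4, 4).

v_3 = (4, 4)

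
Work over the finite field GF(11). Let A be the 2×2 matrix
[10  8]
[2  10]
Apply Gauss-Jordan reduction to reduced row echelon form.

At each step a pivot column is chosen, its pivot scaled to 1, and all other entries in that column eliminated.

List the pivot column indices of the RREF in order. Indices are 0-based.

pivot(0,0)=10: scale R0 → (1, 3)
  clear (1,0): R1 −= (2)R0 → (0, 4)
pivot(1,1)=4: scale R1 → (0, 1)
  clear (0,1): R0 −= (3)R1 → (1, 0)

pivot columns: 0, 1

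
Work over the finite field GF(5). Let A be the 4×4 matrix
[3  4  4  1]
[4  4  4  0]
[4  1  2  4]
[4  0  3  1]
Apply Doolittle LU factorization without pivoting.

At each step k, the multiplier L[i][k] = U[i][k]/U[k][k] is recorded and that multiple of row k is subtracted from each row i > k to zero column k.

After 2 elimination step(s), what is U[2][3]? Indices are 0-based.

U[2][3] = 2

[col 0] pivot 3
  R1 -= 3*R0 → (0, 2, 2, 2)  (L[1][0] := 3)
  R2 -= 3*R0 → (0, 4, 0, 1)  (L[2][0] := 3)
  R3 -= 3*R0 → (0, 3, 1, 3)  (L[3][0] := 3)
[col 1] pivot 2
  R2 -= 2*R1 → (0, 0, 1, 2)  (L[2][1] := 2)
  R3 -= 4*R1 → (0, 0, 3, 0)  (L[3][1] := 4)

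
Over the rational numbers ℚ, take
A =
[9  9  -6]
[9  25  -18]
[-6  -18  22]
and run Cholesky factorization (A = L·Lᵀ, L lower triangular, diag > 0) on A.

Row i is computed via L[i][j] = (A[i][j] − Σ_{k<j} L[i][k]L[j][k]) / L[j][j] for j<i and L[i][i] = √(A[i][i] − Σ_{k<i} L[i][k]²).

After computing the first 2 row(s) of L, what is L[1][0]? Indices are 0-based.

Step 1: L[0][0] = √(9) = 3.
  L[1][0] = (9) / L[0][0] = 3.
Step 2: L[1][1] = √(16) = 4.

L[1][0] = 3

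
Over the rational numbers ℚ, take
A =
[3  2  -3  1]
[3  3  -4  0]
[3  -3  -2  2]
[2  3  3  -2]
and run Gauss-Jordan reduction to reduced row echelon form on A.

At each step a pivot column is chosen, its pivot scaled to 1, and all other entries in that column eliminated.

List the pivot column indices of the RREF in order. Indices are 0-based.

pivot(0,0)=3: scale R0 → (1, 2/3, -1, 1/3)
  clear (1,0): R1 −= (3)R0 → (0, 1, -1, -1)
  clear (2,0): R2 −= (3)R0 → (0, -5, 1, 1)
  clear (3,0): R3 −= (2)R0 → (0, 5/3, 5, -8/3)
pivot(1,1)=1: scale R1 → (0, 1, -1, -1)
  clear (0,1): R0 −= (2/3)R1 → (1, 0, -1/3, 1)
  clear (2,1): R2 −= (-5)R1 → (0, 0, -4, -4)
  clear (3,1): R3 −= (5/3)R1 → (0, 0, 20/3, -1)
pivot(2,2)=-4: scale R2 → (0, 0, 1, 1)
  clear (0,2): R0 −= (-1/3)R2 → (1, 0, 0, 4/3)
  clear (1,2): R1 −= (-1)R2 → (0, 1, 0, 0)
  clear (3,2): R3 −= (20/3)R2 → (0, 0, 0, -23/3)
pivot(3,3)=-23/3: scale R3 → (0, 0, 0, 1)
  clear (0,3): R0 −= (4/3)R3 → (1, 0, 0, 0)
  clear (2,3): R2 −= (1)R3 → (0, 0, 1, 0)

pivot columns: 0, 1, 2, 3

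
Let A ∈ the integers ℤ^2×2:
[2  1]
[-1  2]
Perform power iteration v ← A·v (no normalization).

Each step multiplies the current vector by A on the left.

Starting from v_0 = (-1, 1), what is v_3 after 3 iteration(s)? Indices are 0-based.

v_0 = (-1, 1).
v_1 = A·v_0 = (-1, 3).
v_2 = A·v_1 = (1, 7).
v_3 = A·v_2 = (9, 13).

v_3 = (9, 13)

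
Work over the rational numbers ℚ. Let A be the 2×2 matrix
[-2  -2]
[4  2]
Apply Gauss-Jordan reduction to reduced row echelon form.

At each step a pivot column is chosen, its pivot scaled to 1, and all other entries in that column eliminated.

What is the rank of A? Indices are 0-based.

rank = 2

step 1: normalize row 0 (÷-2) = (1, 1)
  row 1: subtract 4×row0 = (0, -2)
step 2: normalize row 1 (÷-2) = (0, 1)
  row 0: subtract 1×row1 = (1, 0)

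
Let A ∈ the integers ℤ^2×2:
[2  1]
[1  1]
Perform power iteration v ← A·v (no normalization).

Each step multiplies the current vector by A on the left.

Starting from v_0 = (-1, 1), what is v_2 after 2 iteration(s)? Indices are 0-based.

v_0 = (-1, 1).
v_1 = A·v_0 = (-1, 0).
v_2 = A·v_1 = (-2, -1).

v_2 = (-2, -1)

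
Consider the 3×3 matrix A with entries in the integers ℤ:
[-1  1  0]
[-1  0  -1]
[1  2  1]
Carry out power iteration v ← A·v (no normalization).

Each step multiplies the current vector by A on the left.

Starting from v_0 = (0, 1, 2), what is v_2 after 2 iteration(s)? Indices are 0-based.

v_2 = (-3, -5, 1)

v_0 = (0, 1, 2).
v_1 = A·v_0 = (1, -2, 4).
v_2 = A·v_1 = (-3, -5, 1).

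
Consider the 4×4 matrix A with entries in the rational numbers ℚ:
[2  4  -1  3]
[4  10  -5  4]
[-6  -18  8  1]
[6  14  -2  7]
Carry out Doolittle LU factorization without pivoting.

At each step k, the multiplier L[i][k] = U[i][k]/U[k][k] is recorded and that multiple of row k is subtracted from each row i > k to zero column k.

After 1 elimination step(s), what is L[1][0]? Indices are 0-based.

Step 1: pivot at (0,0) is 2.
  row1 ← row1 − (2)·row0  ⇒  L[1][0]=2, U row1=(0, 2, -3, -2)
  row2 ← row2 − (-3)·row0  ⇒  L[2][0]=-3, U row2=(0, -6, 5, 10)
  row3 ← row3 − (3)·row0  ⇒  L[3][0]=3, U row3=(0, 2, 1, -2)

L[1][0] = 2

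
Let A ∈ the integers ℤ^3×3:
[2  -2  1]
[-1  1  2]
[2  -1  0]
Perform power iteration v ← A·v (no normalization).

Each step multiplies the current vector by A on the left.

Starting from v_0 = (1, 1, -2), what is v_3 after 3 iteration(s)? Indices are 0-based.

v_0 = (1, 1, -2).
v_1 = A·v_0 = (-2, -4, 1).
v_2 = A·v_1 = (5, 0, 0).
v_3 = A·v_2 = (10, -5, 10).

v_3 = (10, -5, 10)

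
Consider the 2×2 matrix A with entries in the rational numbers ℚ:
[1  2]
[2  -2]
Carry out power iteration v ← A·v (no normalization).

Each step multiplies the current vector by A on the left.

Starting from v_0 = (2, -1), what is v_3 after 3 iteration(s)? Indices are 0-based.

v_0 = (2, -1).
v_1 = A·v_0 = (0, 6).
v_2 = A·v_1 = (12, -12).
v_3 = A·v_2 = (-12, 48).

v_3 = (-12, 48)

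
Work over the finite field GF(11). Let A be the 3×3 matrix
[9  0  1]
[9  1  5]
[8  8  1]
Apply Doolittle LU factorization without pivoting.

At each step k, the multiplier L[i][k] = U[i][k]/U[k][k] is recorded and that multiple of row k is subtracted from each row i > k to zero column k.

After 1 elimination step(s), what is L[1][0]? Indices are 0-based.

k=0: U[0][0]=9
  eliminate (1,0): mult=1, new row 1: (0, 1, 4); set L[1][0]=1
  eliminate (2,0): mult=7, new row 2: (0, 8, 5); set L[2][0]=7

L[1][0] = 1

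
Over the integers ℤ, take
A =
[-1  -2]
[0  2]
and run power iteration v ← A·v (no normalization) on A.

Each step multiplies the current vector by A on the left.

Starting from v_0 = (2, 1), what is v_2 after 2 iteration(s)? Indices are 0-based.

v_2 = (0, 4)

v_0 = (2, 1).
v_1 = A·v_0 = (-4, 2).
v_2 = A·v_1 = (0, 4).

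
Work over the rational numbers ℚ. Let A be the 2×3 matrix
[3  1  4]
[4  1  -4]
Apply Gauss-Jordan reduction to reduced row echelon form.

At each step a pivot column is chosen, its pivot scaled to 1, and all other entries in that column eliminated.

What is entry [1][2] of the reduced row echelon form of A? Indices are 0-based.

[1] R0 /= 3  ⇒  (1, 1/3, 4/3)
     R1 -= 4·R0  ⇒  (0, -1/3, -28/3)
[2] R1 /= -1/3  ⇒  (0, 1, 28)
     R0 -= 1/3·R1  ⇒  (1, 0, -8)

M[1][2] = 28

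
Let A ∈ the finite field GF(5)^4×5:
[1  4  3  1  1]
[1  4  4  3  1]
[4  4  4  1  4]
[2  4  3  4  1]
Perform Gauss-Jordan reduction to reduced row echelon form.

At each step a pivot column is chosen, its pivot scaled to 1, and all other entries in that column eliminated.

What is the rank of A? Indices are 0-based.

rank = 4

step 1: normalize row 0 (÷1) = (1, 4, 3, 1, 1)
  row 1: subtract 1×row0 = (0, 0, 1, 2, 0)
  row 2: subtract 4×row0 = (0, 3, 2, 2, 0)
  row 3: subtract 2×row0 = (0, 1, 2, 2, 4)
step 2: exchange rows 1,2
step 2: normalize row 1 (÷3) = (0, 1, 4, 4, 0)
  row 0: subtract 4×row1 = (1, 0, 2, 0, 1)
  row 3: subtract 1×row1 = (0, 0, 3, 3, 4)
step 3: normalize row 2 (÷1) = (0, 0, 1, 2, 0)
  row 0: subtract 2×row2 = (1, 0, 0, 1, 1)
  row 1: subtract 4×row2 = (0, 1, 0, 1, 0)
  row 3: subtract 3×row2 = (0, 0, 0, 2, 4)
step 4: normalize row 3 (÷2) = (0, 0, 0, 1, 2)
  row 0: subtract 1×row3 = (1, 0, 0, 0, 4)
  row 1: subtract 1×row3 = (0, 1, 0, 0, 3)
  row 2: subtract 2×row3 = (0, 0, 1, 0, 1)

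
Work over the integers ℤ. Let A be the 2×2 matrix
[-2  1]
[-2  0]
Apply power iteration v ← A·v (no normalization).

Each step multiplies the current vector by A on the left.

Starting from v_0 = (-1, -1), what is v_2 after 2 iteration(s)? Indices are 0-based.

v_2 = (0, -2)

v_0 = (-1, -1).
v_1 = A·v_0 = (1, 2).
v_2 = A·v_1 = (0, -2).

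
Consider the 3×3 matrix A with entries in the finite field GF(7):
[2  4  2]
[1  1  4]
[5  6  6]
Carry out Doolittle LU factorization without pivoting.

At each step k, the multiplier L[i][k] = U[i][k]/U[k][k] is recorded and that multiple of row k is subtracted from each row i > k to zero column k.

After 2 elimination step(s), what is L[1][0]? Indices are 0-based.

Step 1: pivot at (0,0) is 2.
  row1 ← row1 − (4)·row0  ⇒  L[1][0]=4, U row1=(0, 6, 3)
  row2 ← row2 − (6)·row0  ⇒  L[2][0]=6, U row2=(0, 3, 1)
Step 2: pivot at (1,1) is 6.
  row2 ← row2 − (4)·row1  ⇒  L[2][1]=4, U row2=(0, 0, 3)

L[1][0] = 4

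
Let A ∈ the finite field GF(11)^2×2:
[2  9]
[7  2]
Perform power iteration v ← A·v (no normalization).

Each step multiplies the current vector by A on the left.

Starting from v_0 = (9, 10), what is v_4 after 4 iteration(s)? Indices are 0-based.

v_4 = (0, 1)

v_0 = (9, 10).
v_1 = A·v_0 = (9, 6).
v_2 = A·v_1 = (6, 9).
v_3 = A·v_2 = (5, 5).
v_4 = A·v_3 = (0, 1).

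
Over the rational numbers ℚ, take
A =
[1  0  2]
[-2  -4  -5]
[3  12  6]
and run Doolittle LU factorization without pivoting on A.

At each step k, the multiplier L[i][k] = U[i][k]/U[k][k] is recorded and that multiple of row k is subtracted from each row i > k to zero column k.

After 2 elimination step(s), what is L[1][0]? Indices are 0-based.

L[1][0] = -2

[col 0] pivot 1
  R1 -= -2*R0 → (0, -4, -1)  (L[1][0] := -2)
  R2 -= 3*R0 → (0, 12, 0)  (L[2][0] := 3)
[col 1] pivot -4
  R2 -= -3*R1 → (0, 0, -3)  (L[2][1] := -3)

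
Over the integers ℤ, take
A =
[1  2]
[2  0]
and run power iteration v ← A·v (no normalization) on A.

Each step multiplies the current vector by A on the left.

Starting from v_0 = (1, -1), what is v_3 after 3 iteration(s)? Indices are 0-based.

v_3 = (-1, 6)

v_0 = (1, -1).
v_1 = A·v_0 = (-1, 2).
v_2 = A·v_1 = (3, -2).
v_3 = A·v_2 = (-1, 6).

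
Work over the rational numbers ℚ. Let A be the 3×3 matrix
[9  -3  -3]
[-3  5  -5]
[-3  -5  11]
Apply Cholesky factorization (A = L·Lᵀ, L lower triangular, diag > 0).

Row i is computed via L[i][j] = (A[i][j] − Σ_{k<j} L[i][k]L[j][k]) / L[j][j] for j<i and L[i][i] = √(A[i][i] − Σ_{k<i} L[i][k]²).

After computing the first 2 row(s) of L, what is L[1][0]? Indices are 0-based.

L[1][0] = -1

Step 1: L[0][0] = √(9) = 3.
  L[1][0] = (-3) / L[0][0] = -1.
Step 2: L[1][1] = √(4) = 2.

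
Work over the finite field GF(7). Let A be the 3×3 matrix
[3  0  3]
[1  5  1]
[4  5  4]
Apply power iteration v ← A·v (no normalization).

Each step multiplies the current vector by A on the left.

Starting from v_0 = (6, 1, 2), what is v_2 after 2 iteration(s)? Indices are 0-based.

v_0 = (6, 1, 2).
v_1 = A·v_0 = (3, 6, 2).
v_2 = A·v_1 = (1, 0, 1).

v_2 = (1, 0, 1)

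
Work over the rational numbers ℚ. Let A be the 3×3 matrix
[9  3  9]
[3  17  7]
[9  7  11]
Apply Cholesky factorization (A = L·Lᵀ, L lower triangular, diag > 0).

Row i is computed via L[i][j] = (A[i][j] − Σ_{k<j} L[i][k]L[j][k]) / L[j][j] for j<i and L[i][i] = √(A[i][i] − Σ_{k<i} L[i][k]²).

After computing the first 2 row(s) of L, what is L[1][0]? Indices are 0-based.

L[1][0] = 1

Step 1: L[0][0] = √(9) = 3.
  L[1][0] = (3) / L[0][0] = 1.
Step 2: L[1][1] = √(16) = 4.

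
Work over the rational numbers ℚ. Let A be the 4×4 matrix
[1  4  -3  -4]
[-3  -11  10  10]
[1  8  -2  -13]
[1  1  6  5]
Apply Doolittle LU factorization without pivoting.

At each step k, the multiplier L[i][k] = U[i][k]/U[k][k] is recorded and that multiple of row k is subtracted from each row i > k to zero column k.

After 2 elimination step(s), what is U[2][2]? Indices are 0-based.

[col 0] pivot 1
  R1 -= -3*R0 → (0, 1, 1, -2)  (L[1][0] := -3)
  R2 -= 1*R0 → (0, 4, 1, -9)  (L[2][0] := 1)
  R3 -= 1*R0 → (0, -3, 9, 9)  (L[3][0] := 1)
[col 1] pivot 1
  R2 -= 4*R1 → (0, 0, -3, -1)  (L[2][1] := 4)
  R3 -= -3*R1 → (0, 0, 12, 3)  (L[3][1] := -3)

U[2][2] = -3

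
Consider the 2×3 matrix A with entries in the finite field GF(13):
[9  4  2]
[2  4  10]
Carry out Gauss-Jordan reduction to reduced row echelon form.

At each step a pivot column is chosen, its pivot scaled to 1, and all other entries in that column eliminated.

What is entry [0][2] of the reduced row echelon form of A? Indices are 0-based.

[1] R0 /= 9  ⇒  (1, 12, 6)
     R1 -= 2·R0  ⇒  (0, 6, 11)
[2] R1 /= 6  ⇒  (0, 1, 4)
     R0 -= 12·R1  ⇒  (1, 0, 10)

M[0][2] = 10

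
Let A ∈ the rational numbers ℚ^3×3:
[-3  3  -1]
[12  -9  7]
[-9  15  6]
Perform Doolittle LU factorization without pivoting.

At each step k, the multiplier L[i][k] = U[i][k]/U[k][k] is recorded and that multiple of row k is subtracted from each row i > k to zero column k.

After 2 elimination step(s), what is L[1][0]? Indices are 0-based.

k=0: U[0][0]=-3
  eliminate (1,0): mult=-4, new row 1: (0, 3, 3); set L[1][0]=-4
  eliminate (2,0): mult=3, new row 2: (0, 6, 9); set L[2][0]=3
k=1: U[1][1]=3
  eliminate (2,1): mult=2, new row 2: (0, 0, 3); set L[2][1]=2

L[1][0] = -4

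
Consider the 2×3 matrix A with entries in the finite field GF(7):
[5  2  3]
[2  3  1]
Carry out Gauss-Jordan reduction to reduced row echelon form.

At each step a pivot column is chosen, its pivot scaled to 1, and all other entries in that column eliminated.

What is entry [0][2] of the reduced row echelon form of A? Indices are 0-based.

step 1: normalize row 0 (÷5) = (1, 6, 2)
  row 1: subtract 2×row0 = (0, 5, 4)
step 2: normalize row 1 (÷5) = (0, 1, 5)
  row 0: subtract 6×row1 = (1, 0, 0)

M[0][2] = 0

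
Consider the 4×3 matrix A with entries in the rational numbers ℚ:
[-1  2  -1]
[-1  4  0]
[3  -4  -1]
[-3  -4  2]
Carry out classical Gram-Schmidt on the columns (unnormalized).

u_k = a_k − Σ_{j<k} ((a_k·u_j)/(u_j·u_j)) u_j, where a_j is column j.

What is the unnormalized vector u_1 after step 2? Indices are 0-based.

Step 1: u_0 = a_0 = (-1, -1, 3, -3).
Step 2: u_1 = a_1 − (-3/10)·u_0 = (17/10, 37/10, -31/10, -49/10).

u_1 = (17/10, 37/10, -31/10, -49/10)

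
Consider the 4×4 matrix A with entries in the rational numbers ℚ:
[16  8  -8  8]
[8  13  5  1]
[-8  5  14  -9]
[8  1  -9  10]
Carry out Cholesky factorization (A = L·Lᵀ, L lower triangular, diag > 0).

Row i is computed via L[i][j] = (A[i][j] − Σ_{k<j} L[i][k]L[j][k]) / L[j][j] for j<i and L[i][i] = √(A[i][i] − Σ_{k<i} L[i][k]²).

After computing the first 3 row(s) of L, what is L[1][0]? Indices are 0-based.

Step 1: L[0][0] = √(16) = 4.
  L[1][0] = (8) / L[0][0] = 2.
Step 2: L[1][1] = √(9) = 3.
  L[2][0] = (-8) / L[0][0] = -2.
  L[2][1] = (9) / L[1][1] = 3.
Step 3: L[2][2] = √(1) = 1.

L[1][0] = 2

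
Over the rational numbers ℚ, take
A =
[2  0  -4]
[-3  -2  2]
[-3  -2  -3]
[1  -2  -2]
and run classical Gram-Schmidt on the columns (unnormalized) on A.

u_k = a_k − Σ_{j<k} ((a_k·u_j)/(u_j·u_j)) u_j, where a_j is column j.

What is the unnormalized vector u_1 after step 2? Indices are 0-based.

Step 1: u_0 = a_0 = (2, -3, -3, 1).
Step 2: u_1 = a_1 − (10/23)·u_0 = (-20/23, -16/23, -16/23, -56/23).

u_1 = (-20/23, -16/23, -16/23, -56/23)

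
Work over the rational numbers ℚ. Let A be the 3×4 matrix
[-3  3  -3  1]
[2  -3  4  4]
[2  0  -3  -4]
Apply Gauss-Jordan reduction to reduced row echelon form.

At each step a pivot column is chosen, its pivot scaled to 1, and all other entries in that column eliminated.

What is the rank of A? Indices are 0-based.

rank = 3

pivot(0,0)=-3: scale R0 → (1, -1, 1, -1/3)
  clear (1,0): R1 −= (2)R0 → (0, -1, 2, 14/3)
  clear (2,0): R2 −= (2)R0 → (0, 2, -5, -10/3)
pivot(1,1)=-1: scale R1 → (0, 1, -2, -14/3)
  clear (0,1): R0 −= (-1)R1 → (1, 0, -1, -5)
  clear (2,1): R2 −= (2)R1 → (0, 0, -1, 6)
pivot(2,2)=-1: scale R2 → (0, 0, 1, -6)
  clear (0,2): R0 −= (-1)R2 → (1, 0, 0, -11)
  clear (1,2): R1 −= (-2)R2 → (0, 1, 0, -50/3)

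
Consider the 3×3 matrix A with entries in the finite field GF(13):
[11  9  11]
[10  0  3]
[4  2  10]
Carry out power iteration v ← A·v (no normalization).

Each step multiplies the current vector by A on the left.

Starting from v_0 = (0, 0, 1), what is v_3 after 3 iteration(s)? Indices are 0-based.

v_3 = (2, 1, 4)

v_0 = (0, 0, 1).
v_1 = A·v_0 = (11, 3, 10).
v_2 = A·v_1 = (11, 10, 7).
v_3 = A·v_2 = (2, 1, 4).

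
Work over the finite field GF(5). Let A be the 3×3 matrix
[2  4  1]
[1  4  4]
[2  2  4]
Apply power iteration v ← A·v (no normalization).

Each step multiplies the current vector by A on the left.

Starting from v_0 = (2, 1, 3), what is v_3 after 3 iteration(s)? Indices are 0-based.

v_3 = (4, 2, 4)

v_0 = (2, 1, 3).
v_1 = A·v_0 = (1, 3, 3).
v_2 = A·v_1 = (2, 0, 0).
v_3 = A·v_2 = (4, 2, 4).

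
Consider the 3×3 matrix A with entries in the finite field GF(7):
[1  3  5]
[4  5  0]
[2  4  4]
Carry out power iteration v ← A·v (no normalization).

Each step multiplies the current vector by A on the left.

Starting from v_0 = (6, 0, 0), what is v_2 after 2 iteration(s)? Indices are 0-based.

v_2 = (5, 4, 2)

v_0 = (6, 0, 0).
v_1 = A·v_0 = (6, 3, 5).
v_2 = A·v_1 = (5, 4, 2).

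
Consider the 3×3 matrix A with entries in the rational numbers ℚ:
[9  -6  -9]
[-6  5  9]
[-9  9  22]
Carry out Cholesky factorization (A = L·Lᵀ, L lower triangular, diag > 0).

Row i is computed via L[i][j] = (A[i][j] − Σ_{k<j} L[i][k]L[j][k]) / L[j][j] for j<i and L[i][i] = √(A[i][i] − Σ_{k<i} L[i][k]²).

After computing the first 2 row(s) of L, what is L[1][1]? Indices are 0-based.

Step 1: L[0][0] = √(9) = 3.
  L[1][0] = (-6) / L[0][0] = -2.
Step 2: L[1][1] = √(1) = 1.

L[1][1] = 1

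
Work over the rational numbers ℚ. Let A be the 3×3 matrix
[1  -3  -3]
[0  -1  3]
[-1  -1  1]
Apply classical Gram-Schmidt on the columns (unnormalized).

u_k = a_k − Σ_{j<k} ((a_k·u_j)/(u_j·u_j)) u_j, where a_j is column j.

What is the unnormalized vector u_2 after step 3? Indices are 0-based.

u_2 = (-7/9, 28/9, -7/9)

Step 1: u_0 = a_0 = (1, 0, -1).
Step 2: u_1 = a_1 − (-1)·u_0 = (-2, -1, -2).
Step 3: u_2 = a_2 − (-2)·u_0 − (1/9)·u_1 = (-7/9, 28/9, -7/9).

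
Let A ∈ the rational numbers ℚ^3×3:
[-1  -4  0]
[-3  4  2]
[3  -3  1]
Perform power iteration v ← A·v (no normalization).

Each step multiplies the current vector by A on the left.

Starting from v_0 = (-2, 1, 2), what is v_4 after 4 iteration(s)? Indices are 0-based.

v_0 = (-2, 1, 2).
v_1 = A·v_0 = (-2, 14, -7).
v_2 = A·v_1 = (-54, 48, -55).
v_3 = A·v_2 = (-138, 244, -361).
v_4 = A·v_3 = (-838, 668, -1507).

v_4 = (-838, 668, -1507)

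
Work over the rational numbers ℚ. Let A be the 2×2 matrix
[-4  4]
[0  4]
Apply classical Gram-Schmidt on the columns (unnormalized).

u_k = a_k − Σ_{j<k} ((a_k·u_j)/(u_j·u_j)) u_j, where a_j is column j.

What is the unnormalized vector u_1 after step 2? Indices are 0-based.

u_1 = (0, 4)

Step 1: u_0 = a_0 = (-4, 0).
Step 2: u_1 = a_1 − (-1)·u_0 = (0, 4).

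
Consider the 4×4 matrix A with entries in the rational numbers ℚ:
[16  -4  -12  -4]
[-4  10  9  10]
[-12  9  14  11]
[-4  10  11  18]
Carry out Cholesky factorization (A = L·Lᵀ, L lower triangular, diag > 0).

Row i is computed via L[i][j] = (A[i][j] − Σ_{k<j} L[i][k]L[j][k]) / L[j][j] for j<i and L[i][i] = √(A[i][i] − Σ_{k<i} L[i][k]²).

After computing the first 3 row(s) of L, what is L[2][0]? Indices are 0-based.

L[2][0] = -3

Step 1: L[0][0] = √(16) = 4.
  L[1][0] = (-4) / L[0][0] = -1.
Step 2: L[1][1] = √(9) = 3.
  L[2][0] = (-12) / L[0][0] = -3.
  L[2][1] = (6) / L[1][1] = 2.
Step 3: L[2][2] = √(1) = 1.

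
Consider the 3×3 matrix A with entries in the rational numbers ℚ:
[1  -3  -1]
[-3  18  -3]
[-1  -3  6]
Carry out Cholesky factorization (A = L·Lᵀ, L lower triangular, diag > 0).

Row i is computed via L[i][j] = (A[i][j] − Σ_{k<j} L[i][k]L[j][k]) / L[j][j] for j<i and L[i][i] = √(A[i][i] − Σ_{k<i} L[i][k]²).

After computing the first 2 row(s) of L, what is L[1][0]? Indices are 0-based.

L[1][0] = -3

Step 1: L[0][0] = √(1) = 1.
  L[1][0] = (-3) / L[0][0] = -3.
Step 2: L[1][1] = √(9) = 3.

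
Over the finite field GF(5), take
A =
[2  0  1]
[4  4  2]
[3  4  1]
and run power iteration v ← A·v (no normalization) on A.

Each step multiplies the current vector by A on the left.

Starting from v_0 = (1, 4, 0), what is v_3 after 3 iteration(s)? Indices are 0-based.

v_3 = (1, 1, 3)

v_0 = (1, 4, 0).
v_1 = A·v_0 = (2, 0, 4).
v_2 = A·v_1 = (3, 1, 0).
v_3 = A·v_2 = (1, 1, 3).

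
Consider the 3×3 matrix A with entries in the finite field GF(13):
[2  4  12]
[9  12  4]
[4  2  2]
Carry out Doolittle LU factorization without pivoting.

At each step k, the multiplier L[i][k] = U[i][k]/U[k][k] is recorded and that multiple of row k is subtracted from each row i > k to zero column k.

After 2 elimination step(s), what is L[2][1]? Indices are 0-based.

k=0: U[0][0]=2
  eliminate (1,0): mult=11, new row 1: (0, 7, 2); set L[1][0]=11
  eliminate (2,0): mult=2, new row 2: (0, 7, 4); set L[2][0]=2
k=1: U[1][1]=7
  eliminate (2,1): mult=1, new row 2: (0, 0, 2); set L[2][1]=1

L[2][1] = 1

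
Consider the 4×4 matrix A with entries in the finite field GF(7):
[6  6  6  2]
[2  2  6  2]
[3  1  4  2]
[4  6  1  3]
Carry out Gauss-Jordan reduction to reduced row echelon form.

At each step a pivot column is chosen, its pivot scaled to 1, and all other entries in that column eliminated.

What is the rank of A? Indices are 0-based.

rank = 4

step 1: normalize row 0 (÷6) = (1, 1, 1, 5)
  row 1: subtract 2×row0 = (0, 0, 4, 6)
  row 2: subtract 3×row0 = (0, 5, 1, 1)
  row 3: subtract 4×row0 = (0, 2, 4, 4)
step 2: exchange rows 1,2
step 2: normalize row 1 (÷5) = (0, 1, 3, 3)
  row 0: subtract 1×row1 = (1, 0, 5, 2)
  row 3: subtract 2×row1 = (0, 0, 5, 5)
step 3: normalize row 2 (÷4) = (0, 0, 1, 5)
  row 0: subtract 5×row2 = (1, 0, 0, 5)
  row 1: subtract 3×row2 = (0, 1, 0, 2)
  row 3: subtract 5×row2 = (0, 0, 0, 1)
step 4: normalize row 3 (÷1) = (0, 0, 0, 1)
  row 0: subtract 5×row3 = (1, 0, 0, 0)
  row 1: subtract 2×row3 = (0, 1, 0, 0)
  row 2: subtract 5×row3 = (0, 0, 1, 0)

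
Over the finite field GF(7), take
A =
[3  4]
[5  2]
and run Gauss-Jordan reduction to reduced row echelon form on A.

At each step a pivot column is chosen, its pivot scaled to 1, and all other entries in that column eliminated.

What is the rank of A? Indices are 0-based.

[1] R0 /= 3  ⇒  (1, 6)
     R1 -= 5·R0  ⇒  (0, 0)
column 1 empty below row 1

rank = 1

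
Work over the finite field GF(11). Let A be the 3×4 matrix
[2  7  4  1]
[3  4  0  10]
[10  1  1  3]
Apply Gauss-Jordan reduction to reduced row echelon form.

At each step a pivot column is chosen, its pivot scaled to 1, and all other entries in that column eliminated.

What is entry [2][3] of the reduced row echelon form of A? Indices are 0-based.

pivot(0,0)=2: scale R0 → (1, 9, 2, 6)
  clear (1,0): R1 −= (3)R0 → (0, 10, 5, 3)
  clear (2,0): R2 −= (10)R0 → (0, 10, 3, 9)
pivot(1,1)=10: scale R1 → (0, 1, 6, 8)
  clear (0,1): R0 −= (9)R1 → (1, 0, 3, 0)
  clear (2,1): R2 −= (10)R1 → (0, 0, 9, 6)
pivot(2,2)=9: scale R2 → (0, 0, 1, 8)
  clear (0,2): R0 −= (3)R2 → (1, 0, 0, 9)
  clear (1,2): R1 −= (6)R2 → (0, 1, 0, 4)

M[2][3] = 8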